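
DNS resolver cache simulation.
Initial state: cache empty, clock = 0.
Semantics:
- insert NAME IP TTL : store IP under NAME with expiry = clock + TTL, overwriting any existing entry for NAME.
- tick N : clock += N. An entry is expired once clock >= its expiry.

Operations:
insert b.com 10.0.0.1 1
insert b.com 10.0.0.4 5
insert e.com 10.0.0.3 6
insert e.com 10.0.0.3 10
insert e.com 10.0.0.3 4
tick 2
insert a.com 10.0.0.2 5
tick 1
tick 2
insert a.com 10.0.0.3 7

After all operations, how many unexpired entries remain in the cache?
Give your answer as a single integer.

Op 1: insert b.com -> 10.0.0.1 (expiry=0+1=1). clock=0
Op 2: insert b.com -> 10.0.0.4 (expiry=0+5=5). clock=0
Op 3: insert e.com -> 10.0.0.3 (expiry=0+6=6). clock=0
Op 4: insert e.com -> 10.0.0.3 (expiry=0+10=10). clock=0
Op 5: insert e.com -> 10.0.0.3 (expiry=0+4=4). clock=0
Op 6: tick 2 -> clock=2.
Op 7: insert a.com -> 10.0.0.2 (expiry=2+5=7). clock=2
Op 8: tick 1 -> clock=3.
Op 9: tick 2 -> clock=5. purged={b.com,e.com}
Op 10: insert a.com -> 10.0.0.3 (expiry=5+7=12). clock=5
Final cache (unexpired): {a.com} -> size=1

Answer: 1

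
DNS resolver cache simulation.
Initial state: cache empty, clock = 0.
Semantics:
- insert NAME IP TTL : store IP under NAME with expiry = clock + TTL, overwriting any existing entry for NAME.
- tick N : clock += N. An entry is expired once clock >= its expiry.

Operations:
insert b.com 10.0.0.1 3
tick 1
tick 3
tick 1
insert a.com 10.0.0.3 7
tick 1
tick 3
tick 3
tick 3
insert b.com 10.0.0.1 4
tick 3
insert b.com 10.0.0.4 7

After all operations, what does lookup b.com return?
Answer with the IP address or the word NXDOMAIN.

Answer: 10.0.0.4

Derivation:
Op 1: insert b.com -> 10.0.0.1 (expiry=0+3=3). clock=0
Op 2: tick 1 -> clock=1.
Op 3: tick 3 -> clock=4. purged={b.com}
Op 4: tick 1 -> clock=5.
Op 5: insert a.com -> 10.0.0.3 (expiry=5+7=12). clock=5
Op 6: tick 1 -> clock=6.
Op 7: tick 3 -> clock=9.
Op 8: tick 3 -> clock=12. purged={a.com}
Op 9: tick 3 -> clock=15.
Op 10: insert b.com -> 10.0.0.1 (expiry=15+4=19). clock=15
Op 11: tick 3 -> clock=18.
Op 12: insert b.com -> 10.0.0.4 (expiry=18+7=25). clock=18
lookup b.com: present, ip=10.0.0.4 expiry=25 > clock=18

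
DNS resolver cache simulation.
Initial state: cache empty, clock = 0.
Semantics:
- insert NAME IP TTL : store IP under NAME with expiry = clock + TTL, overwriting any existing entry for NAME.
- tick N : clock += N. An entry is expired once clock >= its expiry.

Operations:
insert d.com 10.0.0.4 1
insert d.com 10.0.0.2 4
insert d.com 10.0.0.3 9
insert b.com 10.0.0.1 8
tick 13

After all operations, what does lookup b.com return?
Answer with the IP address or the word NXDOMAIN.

Answer: NXDOMAIN

Derivation:
Op 1: insert d.com -> 10.0.0.4 (expiry=0+1=1). clock=0
Op 2: insert d.com -> 10.0.0.2 (expiry=0+4=4). clock=0
Op 3: insert d.com -> 10.0.0.3 (expiry=0+9=9). clock=0
Op 4: insert b.com -> 10.0.0.1 (expiry=0+8=8). clock=0
Op 5: tick 13 -> clock=13. purged={b.com,d.com}
lookup b.com: not in cache (expired or never inserted)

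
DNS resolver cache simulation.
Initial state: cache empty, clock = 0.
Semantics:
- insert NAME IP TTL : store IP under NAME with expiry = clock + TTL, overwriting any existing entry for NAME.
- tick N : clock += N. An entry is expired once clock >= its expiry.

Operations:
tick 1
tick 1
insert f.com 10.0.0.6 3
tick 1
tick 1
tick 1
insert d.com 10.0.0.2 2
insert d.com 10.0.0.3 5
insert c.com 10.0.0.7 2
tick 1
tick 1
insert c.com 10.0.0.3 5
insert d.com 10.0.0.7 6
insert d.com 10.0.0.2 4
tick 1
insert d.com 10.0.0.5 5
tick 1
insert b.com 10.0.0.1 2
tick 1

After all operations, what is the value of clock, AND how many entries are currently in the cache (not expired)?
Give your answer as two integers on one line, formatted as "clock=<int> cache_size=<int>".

Op 1: tick 1 -> clock=1.
Op 2: tick 1 -> clock=2.
Op 3: insert f.com -> 10.0.0.6 (expiry=2+3=5). clock=2
Op 4: tick 1 -> clock=3.
Op 5: tick 1 -> clock=4.
Op 6: tick 1 -> clock=5. purged={f.com}
Op 7: insert d.com -> 10.0.0.2 (expiry=5+2=7). clock=5
Op 8: insert d.com -> 10.0.0.3 (expiry=5+5=10). clock=5
Op 9: insert c.com -> 10.0.0.7 (expiry=5+2=7). clock=5
Op 10: tick 1 -> clock=6.
Op 11: tick 1 -> clock=7. purged={c.com}
Op 12: insert c.com -> 10.0.0.3 (expiry=7+5=12). clock=7
Op 13: insert d.com -> 10.0.0.7 (expiry=7+6=13). clock=7
Op 14: insert d.com -> 10.0.0.2 (expiry=7+4=11). clock=7
Op 15: tick 1 -> clock=8.
Op 16: insert d.com -> 10.0.0.5 (expiry=8+5=13). clock=8
Op 17: tick 1 -> clock=9.
Op 18: insert b.com -> 10.0.0.1 (expiry=9+2=11). clock=9
Op 19: tick 1 -> clock=10.
Final clock = 10
Final cache (unexpired): {b.com,c.com,d.com} -> size=3

Answer: clock=10 cache_size=3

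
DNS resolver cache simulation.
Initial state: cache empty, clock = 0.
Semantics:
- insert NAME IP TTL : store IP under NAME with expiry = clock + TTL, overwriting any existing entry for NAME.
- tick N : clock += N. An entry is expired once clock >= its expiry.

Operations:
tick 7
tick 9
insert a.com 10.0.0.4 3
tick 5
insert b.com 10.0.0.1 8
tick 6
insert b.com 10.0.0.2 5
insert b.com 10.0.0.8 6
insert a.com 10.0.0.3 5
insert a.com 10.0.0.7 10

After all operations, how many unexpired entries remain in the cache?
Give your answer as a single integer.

Answer: 2

Derivation:
Op 1: tick 7 -> clock=7.
Op 2: tick 9 -> clock=16.
Op 3: insert a.com -> 10.0.0.4 (expiry=16+3=19). clock=16
Op 4: tick 5 -> clock=21. purged={a.com}
Op 5: insert b.com -> 10.0.0.1 (expiry=21+8=29). clock=21
Op 6: tick 6 -> clock=27.
Op 7: insert b.com -> 10.0.0.2 (expiry=27+5=32). clock=27
Op 8: insert b.com -> 10.0.0.8 (expiry=27+6=33). clock=27
Op 9: insert a.com -> 10.0.0.3 (expiry=27+5=32). clock=27
Op 10: insert a.com -> 10.0.0.7 (expiry=27+10=37). clock=27
Final cache (unexpired): {a.com,b.com} -> size=2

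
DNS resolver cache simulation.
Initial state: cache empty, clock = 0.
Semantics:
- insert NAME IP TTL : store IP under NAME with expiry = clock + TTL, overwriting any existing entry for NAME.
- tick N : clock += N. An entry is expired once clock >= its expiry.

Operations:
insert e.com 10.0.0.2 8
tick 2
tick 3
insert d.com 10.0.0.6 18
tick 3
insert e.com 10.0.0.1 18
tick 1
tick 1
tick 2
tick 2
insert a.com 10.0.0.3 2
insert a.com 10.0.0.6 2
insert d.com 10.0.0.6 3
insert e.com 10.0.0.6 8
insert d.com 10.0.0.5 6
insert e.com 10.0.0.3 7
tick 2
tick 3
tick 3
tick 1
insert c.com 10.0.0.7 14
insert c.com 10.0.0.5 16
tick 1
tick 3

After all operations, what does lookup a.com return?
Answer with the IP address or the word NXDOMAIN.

Op 1: insert e.com -> 10.0.0.2 (expiry=0+8=8). clock=0
Op 2: tick 2 -> clock=2.
Op 3: tick 3 -> clock=5.
Op 4: insert d.com -> 10.0.0.6 (expiry=5+18=23). clock=5
Op 5: tick 3 -> clock=8. purged={e.com}
Op 6: insert e.com -> 10.0.0.1 (expiry=8+18=26). clock=8
Op 7: tick 1 -> clock=9.
Op 8: tick 1 -> clock=10.
Op 9: tick 2 -> clock=12.
Op 10: tick 2 -> clock=14.
Op 11: insert a.com -> 10.0.0.3 (expiry=14+2=16). clock=14
Op 12: insert a.com -> 10.0.0.6 (expiry=14+2=16). clock=14
Op 13: insert d.com -> 10.0.0.6 (expiry=14+3=17). clock=14
Op 14: insert e.com -> 10.0.0.6 (expiry=14+8=22). clock=14
Op 15: insert d.com -> 10.0.0.5 (expiry=14+6=20). clock=14
Op 16: insert e.com -> 10.0.0.3 (expiry=14+7=21). clock=14
Op 17: tick 2 -> clock=16. purged={a.com}
Op 18: tick 3 -> clock=19.
Op 19: tick 3 -> clock=22. purged={d.com,e.com}
Op 20: tick 1 -> clock=23.
Op 21: insert c.com -> 10.0.0.7 (expiry=23+14=37). clock=23
Op 22: insert c.com -> 10.0.0.5 (expiry=23+16=39). clock=23
Op 23: tick 1 -> clock=24.
Op 24: tick 3 -> clock=27.
lookup a.com: not in cache (expired or never inserted)

Answer: NXDOMAIN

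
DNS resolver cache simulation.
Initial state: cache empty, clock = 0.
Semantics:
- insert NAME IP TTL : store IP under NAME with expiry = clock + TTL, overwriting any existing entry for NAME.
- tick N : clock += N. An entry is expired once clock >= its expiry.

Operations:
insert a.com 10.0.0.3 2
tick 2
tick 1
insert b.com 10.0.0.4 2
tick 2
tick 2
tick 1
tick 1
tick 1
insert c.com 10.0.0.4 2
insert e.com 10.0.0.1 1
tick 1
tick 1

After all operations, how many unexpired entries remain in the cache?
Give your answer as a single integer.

Answer: 0

Derivation:
Op 1: insert a.com -> 10.0.0.3 (expiry=0+2=2). clock=0
Op 2: tick 2 -> clock=2. purged={a.com}
Op 3: tick 1 -> clock=3.
Op 4: insert b.com -> 10.0.0.4 (expiry=3+2=5). clock=3
Op 5: tick 2 -> clock=5. purged={b.com}
Op 6: tick 2 -> clock=7.
Op 7: tick 1 -> clock=8.
Op 8: tick 1 -> clock=9.
Op 9: tick 1 -> clock=10.
Op 10: insert c.com -> 10.0.0.4 (expiry=10+2=12). clock=10
Op 11: insert e.com -> 10.0.0.1 (expiry=10+1=11). clock=10
Op 12: tick 1 -> clock=11. purged={e.com}
Op 13: tick 1 -> clock=12. purged={c.com}
Final cache (unexpired): {} -> size=0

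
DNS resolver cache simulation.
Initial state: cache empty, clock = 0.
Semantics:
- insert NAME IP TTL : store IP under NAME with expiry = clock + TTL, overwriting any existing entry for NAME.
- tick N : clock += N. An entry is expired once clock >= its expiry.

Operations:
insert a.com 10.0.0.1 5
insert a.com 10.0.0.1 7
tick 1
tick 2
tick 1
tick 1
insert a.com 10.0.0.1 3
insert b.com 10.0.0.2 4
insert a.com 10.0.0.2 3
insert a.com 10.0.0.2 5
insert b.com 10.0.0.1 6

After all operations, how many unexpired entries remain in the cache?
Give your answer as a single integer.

Answer: 2

Derivation:
Op 1: insert a.com -> 10.0.0.1 (expiry=0+5=5). clock=0
Op 2: insert a.com -> 10.0.0.1 (expiry=0+7=7). clock=0
Op 3: tick 1 -> clock=1.
Op 4: tick 2 -> clock=3.
Op 5: tick 1 -> clock=4.
Op 6: tick 1 -> clock=5.
Op 7: insert a.com -> 10.0.0.1 (expiry=5+3=8). clock=5
Op 8: insert b.com -> 10.0.0.2 (expiry=5+4=9). clock=5
Op 9: insert a.com -> 10.0.0.2 (expiry=5+3=8). clock=5
Op 10: insert a.com -> 10.0.0.2 (expiry=5+5=10). clock=5
Op 11: insert b.com -> 10.0.0.1 (expiry=5+6=11). clock=5
Final cache (unexpired): {a.com,b.com} -> size=2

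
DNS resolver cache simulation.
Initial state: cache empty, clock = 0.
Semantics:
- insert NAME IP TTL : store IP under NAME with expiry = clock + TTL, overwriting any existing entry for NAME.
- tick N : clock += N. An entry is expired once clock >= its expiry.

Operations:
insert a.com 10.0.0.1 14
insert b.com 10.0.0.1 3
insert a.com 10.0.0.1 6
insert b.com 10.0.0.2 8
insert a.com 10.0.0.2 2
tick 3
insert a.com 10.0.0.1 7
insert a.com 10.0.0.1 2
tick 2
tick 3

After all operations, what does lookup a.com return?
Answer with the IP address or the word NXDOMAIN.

Op 1: insert a.com -> 10.0.0.1 (expiry=0+14=14). clock=0
Op 2: insert b.com -> 10.0.0.1 (expiry=0+3=3). clock=0
Op 3: insert a.com -> 10.0.0.1 (expiry=0+6=6). clock=0
Op 4: insert b.com -> 10.0.0.2 (expiry=0+8=8). clock=0
Op 5: insert a.com -> 10.0.0.2 (expiry=0+2=2). clock=0
Op 6: tick 3 -> clock=3. purged={a.com}
Op 7: insert a.com -> 10.0.0.1 (expiry=3+7=10). clock=3
Op 8: insert a.com -> 10.0.0.1 (expiry=3+2=5). clock=3
Op 9: tick 2 -> clock=5. purged={a.com}
Op 10: tick 3 -> clock=8. purged={b.com}
lookup a.com: not in cache (expired or never inserted)

Answer: NXDOMAIN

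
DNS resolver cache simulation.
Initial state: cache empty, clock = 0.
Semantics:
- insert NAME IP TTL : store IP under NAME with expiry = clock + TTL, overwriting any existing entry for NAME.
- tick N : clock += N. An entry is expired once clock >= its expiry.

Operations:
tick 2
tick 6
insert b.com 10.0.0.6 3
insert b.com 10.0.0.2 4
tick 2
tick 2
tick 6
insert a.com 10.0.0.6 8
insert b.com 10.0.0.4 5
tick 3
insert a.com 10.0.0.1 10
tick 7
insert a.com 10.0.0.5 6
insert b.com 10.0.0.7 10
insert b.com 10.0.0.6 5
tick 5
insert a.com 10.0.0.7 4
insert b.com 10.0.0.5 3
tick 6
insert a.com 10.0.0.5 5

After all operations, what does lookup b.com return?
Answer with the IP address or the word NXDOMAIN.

Op 1: tick 2 -> clock=2.
Op 2: tick 6 -> clock=8.
Op 3: insert b.com -> 10.0.0.6 (expiry=8+3=11). clock=8
Op 4: insert b.com -> 10.0.0.2 (expiry=8+4=12). clock=8
Op 5: tick 2 -> clock=10.
Op 6: tick 2 -> clock=12. purged={b.com}
Op 7: tick 6 -> clock=18.
Op 8: insert a.com -> 10.0.0.6 (expiry=18+8=26). clock=18
Op 9: insert b.com -> 10.0.0.4 (expiry=18+5=23). clock=18
Op 10: tick 3 -> clock=21.
Op 11: insert a.com -> 10.0.0.1 (expiry=21+10=31). clock=21
Op 12: tick 7 -> clock=28. purged={b.com}
Op 13: insert a.com -> 10.0.0.5 (expiry=28+6=34). clock=28
Op 14: insert b.com -> 10.0.0.7 (expiry=28+10=38). clock=28
Op 15: insert b.com -> 10.0.0.6 (expiry=28+5=33). clock=28
Op 16: tick 5 -> clock=33. purged={b.com}
Op 17: insert a.com -> 10.0.0.7 (expiry=33+4=37). clock=33
Op 18: insert b.com -> 10.0.0.5 (expiry=33+3=36). clock=33
Op 19: tick 6 -> clock=39. purged={a.com,b.com}
Op 20: insert a.com -> 10.0.0.5 (expiry=39+5=44). clock=39
lookup b.com: not in cache (expired or never inserted)

Answer: NXDOMAIN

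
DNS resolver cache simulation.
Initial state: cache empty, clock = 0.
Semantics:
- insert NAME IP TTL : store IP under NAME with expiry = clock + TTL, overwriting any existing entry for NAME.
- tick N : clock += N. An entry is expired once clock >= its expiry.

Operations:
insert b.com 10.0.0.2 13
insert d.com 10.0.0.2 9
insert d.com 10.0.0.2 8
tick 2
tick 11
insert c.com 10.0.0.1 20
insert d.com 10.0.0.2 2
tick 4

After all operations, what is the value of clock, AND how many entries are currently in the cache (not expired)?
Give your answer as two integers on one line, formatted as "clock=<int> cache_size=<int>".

Answer: clock=17 cache_size=1

Derivation:
Op 1: insert b.com -> 10.0.0.2 (expiry=0+13=13). clock=0
Op 2: insert d.com -> 10.0.0.2 (expiry=0+9=9). clock=0
Op 3: insert d.com -> 10.0.0.2 (expiry=0+8=8). clock=0
Op 4: tick 2 -> clock=2.
Op 5: tick 11 -> clock=13. purged={b.com,d.com}
Op 6: insert c.com -> 10.0.0.1 (expiry=13+20=33). clock=13
Op 7: insert d.com -> 10.0.0.2 (expiry=13+2=15). clock=13
Op 8: tick 4 -> clock=17. purged={d.com}
Final clock = 17
Final cache (unexpired): {c.com} -> size=1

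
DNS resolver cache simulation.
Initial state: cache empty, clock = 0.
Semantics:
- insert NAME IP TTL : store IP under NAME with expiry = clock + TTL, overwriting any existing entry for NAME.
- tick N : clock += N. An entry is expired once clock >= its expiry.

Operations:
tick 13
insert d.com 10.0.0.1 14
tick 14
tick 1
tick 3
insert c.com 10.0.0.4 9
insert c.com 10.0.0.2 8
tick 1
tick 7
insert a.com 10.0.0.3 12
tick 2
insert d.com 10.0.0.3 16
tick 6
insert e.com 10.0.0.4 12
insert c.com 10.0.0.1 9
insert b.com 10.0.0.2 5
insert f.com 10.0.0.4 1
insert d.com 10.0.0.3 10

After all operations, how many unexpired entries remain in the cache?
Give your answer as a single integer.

Answer: 6

Derivation:
Op 1: tick 13 -> clock=13.
Op 2: insert d.com -> 10.0.0.1 (expiry=13+14=27). clock=13
Op 3: tick 14 -> clock=27. purged={d.com}
Op 4: tick 1 -> clock=28.
Op 5: tick 3 -> clock=31.
Op 6: insert c.com -> 10.0.0.4 (expiry=31+9=40). clock=31
Op 7: insert c.com -> 10.0.0.2 (expiry=31+8=39). clock=31
Op 8: tick 1 -> clock=32.
Op 9: tick 7 -> clock=39. purged={c.com}
Op 10: insert a.com -> 10.0.0.3 (expiry=39+12=51). clock=39
Op 11: tick 2 -> clock=41.
Op 12: insert d.com -> 10.0.0.3 (expiry=41+16=57). clock=41
Op 13: tick 6 -> clock=47.
Op 14: insert e.com -> 10.0.0.4 (expiry=47+12=59). clock=47
Op 15: insert c.com -> 10.0.0.1 (expiry=47+9=56). clock=47
Op 16: insert b.com -> 10.0.0.2 (expiry=47+5=52). clock=47
Op 17: insert f.com -> 10.0.0.4 (expiry=47+1=48). clock=47
Op 18: insert d.com -> 10.0.0.3 (expiry=47+10=57). clock=47
Final cache (unexpired): {a.com,b.com,c.com,d.com,e.com,f.com} -> size=6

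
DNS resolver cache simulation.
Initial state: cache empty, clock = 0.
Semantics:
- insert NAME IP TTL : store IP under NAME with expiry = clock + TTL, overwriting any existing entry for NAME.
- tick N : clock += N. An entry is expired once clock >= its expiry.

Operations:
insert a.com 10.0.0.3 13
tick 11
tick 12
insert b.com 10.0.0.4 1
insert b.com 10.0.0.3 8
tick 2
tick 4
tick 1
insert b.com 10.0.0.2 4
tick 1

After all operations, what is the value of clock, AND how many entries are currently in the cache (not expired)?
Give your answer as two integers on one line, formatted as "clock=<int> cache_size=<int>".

Op 1: insert a.com -> 10.0.0.3 (expiry=0+13=13). clock=0
Op 2: tick 11 -> clock=11.
Op 3: tick 12 -> clock=23. purged={a.com}
Op 4: insert b.com -> 10.0.0.4 (expiry=23+1=24). clock=23
Op 5: insert b.com -> 10.0.0.3 (expiry=23+8=31). clock=23
Op 6: tick 2 -> clock=25.
Op 7: tick 4 -> clock=29.
Op 8: tick 1 -> clock=30.
Op 9: insert b.com -> 10.0.0.2 (expiry=30+4=34). clock=30
Op 10: tick 1 -> clock=31.
Final clock = 31
Final cache (unexpired): {b.com} -> size=1

Answer: clock=31 cache_size=1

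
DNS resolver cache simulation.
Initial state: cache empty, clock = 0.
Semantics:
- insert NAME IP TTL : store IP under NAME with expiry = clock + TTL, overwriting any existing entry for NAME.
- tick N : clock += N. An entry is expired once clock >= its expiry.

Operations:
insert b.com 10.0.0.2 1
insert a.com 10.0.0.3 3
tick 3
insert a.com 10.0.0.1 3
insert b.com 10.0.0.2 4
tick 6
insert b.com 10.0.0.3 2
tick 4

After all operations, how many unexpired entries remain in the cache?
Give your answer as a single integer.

Answer: 0

Derivation:
Op 1: insert b.com -> 10.0.0.2 (expiry=0+1=1). clock=0
Op 2: insert a.com -> 10.0.0.3 (expiry=0+3=3). clock=0
Op 3: tick 3 -> clock=3. purged={a.com,b.com}
Op 4: insert a.com -> 10.0.0.1 (expiry=3+3=6). clock=3
Op 5: insert b.com -> 10.0.0.2 (expiry=3+4=7). clock=3
Op 6: tick 6 -> clock=9. purged={a.com,b.com}
Op 7: insert b.com -> 10.0.0.3 (expiry=9+2=11). clock=9
Op 8: tick 4 -> clock=13. purged={b.com}
Final cache (unexpired): {} -> size=0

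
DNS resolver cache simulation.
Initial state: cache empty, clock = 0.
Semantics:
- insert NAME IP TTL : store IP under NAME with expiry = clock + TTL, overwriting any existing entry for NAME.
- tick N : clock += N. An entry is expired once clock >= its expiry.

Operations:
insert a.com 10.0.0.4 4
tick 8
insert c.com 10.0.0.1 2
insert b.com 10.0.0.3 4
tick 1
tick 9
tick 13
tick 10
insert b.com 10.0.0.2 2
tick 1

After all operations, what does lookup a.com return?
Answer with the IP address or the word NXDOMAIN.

Answer: NXDOMAIN

Derivation:
Op 1: insert a.com -> 10.0.0.4 (expiry=0+4=4). clock=0
Op 2: tick 8 -> clock=8. purged={a.com}
Op 3: insert c.com -> 10.0.0.1 (expiry=8+2=10). clock=8
Op 4: insert b.com -> 10.0.0.3 (expiry=8+4=12). clock=8
Op 5: tick 1 -> clock=9.
Op 6: tick 9 -> clock=18. purged={b.com,c.com}
Op 7: tick 13 -> clock=31.
Op 8: tick 10 -> clock=41.
Op 9: insert b.com -> 10.0.0.2 (expiry=41+2=43). clock=41
Op 10: tick 1 -> clock=42.
lookup a.com: not in cache (expired or never inserted)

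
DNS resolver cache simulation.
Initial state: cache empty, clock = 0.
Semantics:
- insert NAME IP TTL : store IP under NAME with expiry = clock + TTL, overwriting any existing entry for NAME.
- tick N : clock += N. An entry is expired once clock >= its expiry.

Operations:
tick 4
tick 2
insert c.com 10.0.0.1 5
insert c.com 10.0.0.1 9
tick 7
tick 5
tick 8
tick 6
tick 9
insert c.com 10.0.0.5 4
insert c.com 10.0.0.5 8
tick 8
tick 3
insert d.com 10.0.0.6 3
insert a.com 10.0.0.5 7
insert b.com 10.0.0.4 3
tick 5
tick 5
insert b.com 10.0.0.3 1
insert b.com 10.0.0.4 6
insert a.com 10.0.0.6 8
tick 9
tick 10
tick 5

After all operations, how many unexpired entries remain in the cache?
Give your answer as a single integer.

Op 1: tick 4 -> clock=4.
Op 2: tick 2 -> clock=6.
Op 3: insert c.com -> 10.0.0.1 (expiry=6+5=11). clock=6
Op 4: insert c.com -> 10.0.0.1 (expiry=6+9=15). clock=6
Op 5: tick 7 -> clock=13.
Op 6: tick 5 -> clock=18. purged={c.com}
Op 7: tick 8 -> clock=26.
Op 8: tick 6 -> clock=32.
Op 9: tick 9 -> clock=41.
Op 10: insert c.com -> 10.0.0.5 (expiry=41+4=45). clock=41
Op 11: insert c.com -> 10.0.0.5 (expiry=41+8=49). clock=41
Op 12: tick 8 -> clock=49. purged={c.com}
Op 13: tick 3 -> clock=52.
Op 14: insert d.com -> 10.0.0.6 (expiry=52+3=55). clock=52
Op 15: insert a.com -> 10.0.0.5 (expiry=52+7=59). clock=52
Op 16: insert b.com -> 10.0.0.4 (expiry=52+3=55). clock=52
Op 17: tick 5 -> clock=57. purged={b.com,d.com}
Op 18: tick 5 -> clock=62. purged={a.com}
Op 19: insert b.com -> 10.0.0.3 (expiry=62+1=63). clock=62
Op 20: insert b.com -> 10.0.0.4 (expiry=62+6=68). clock=62
Op 21: insert a.com -> 10.0.0.6 (expiry=62+8=70). clock=62
Op 22: tick 9 -> clock=71. purged={a.com,b.com}
Op 23: tick 10 -> clock=81.
Op 24: tick 5 -> clock=86.
Final cache (unexpired): {} -> size=0

Answer: 0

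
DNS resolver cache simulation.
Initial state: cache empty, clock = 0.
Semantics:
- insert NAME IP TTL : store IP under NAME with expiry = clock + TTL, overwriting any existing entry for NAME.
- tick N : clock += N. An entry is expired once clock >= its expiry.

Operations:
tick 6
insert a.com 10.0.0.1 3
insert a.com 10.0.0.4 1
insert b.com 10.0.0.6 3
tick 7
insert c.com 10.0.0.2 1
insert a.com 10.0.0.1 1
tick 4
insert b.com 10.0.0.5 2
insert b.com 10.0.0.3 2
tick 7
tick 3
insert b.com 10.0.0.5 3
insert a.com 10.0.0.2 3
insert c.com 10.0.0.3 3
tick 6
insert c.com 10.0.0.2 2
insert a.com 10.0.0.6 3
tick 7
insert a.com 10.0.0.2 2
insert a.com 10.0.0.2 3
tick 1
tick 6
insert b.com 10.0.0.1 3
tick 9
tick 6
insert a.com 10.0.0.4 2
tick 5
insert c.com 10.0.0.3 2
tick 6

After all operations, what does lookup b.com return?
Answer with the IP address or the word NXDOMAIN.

Answer: NXDOMAIN

Derivation:
Op 1: tick 6 -> clock=6.
Op 2: insert a.com -> 10.0.0.1 (expiry=6+3=9). clock=6
Op 3: insert a.com -> 10.0.0.4 (expiry=6+1=7). clock=6
Op 4: insert b.com -> 10.0.0.6 (expiry=6+3=9). clock=6
Op 5: tick 7 -> clock=13. purged={a.com,b.com}
Op 6: insert c.com -> 10.0.0.2 (expiry=13+1=14). clock=13
Op 7: insert a.com -> 10.0.0.1 (expiry=13+1=14). clock=13
Op 8: tick 4 -> clock=17. purged={a.com,c.com}
Op 9: insert b.com -> 10.0.0.5 (expiry=17+2=19). clock=17
Op 10: insert b.com -> 10.0.0.3 (expiry=17+2=19). clock=17
Op 11: tick 7 -> clock=24. purged={b.com}
Op 12: tick 3 -> clock=27.
Op 13: insert b.com -> 10.0.0.5 (expiry=27+3=30). clock=27
Op 14: insert a.com -> 10.0.0.2 (expiry=27+3=30). clock=27
Op 15: insert c.com -> 10.0.0.3 (expiry=27+3=30). clock=27
Op 16: tick 6 -> clock=33. purged={a.com,b.com,c.com}
Op 17: insert c.com -> 10.0.0.2 (expiry=33+2=35). clock=33
Op 18: insert a.com -> 10.0.0.6 (expiry=33+3=36). clock=33
Op 19: tick 7 -> clock=40. purged={a.com,c.com}
Op 20: insert a.com -> 10.0.0.2 (expiry=40+2=42). clock=40
Op 21: insert a.com -> 10.0.0.2 (expiry=40+3=43). clock=40
Op 22: tick 1 -> clock=41.
Op 23: tick 6 -> clock=47. purged={a.com}
Op 24: insert b.com -> 10.0.0.1 (expiry=47+3=50). clock=47
Op 25: tick 9 -> clock=56. purged={b.com}
Op 26: tick 6 -> clock=62.
Op 27: insert a.com -> 10.0.0.4 (expiry=62+2=64). clock=62
Op 28: tick 5 -> clock=67. purged={a.com}
Op 29: insert c.com -> 10.0.0.3 (expiry=67+2=69). clock=67
Op 30: tick 6 -> clock=73. purged={c.com}
lookup b.com: not in cache (expired or never inserted)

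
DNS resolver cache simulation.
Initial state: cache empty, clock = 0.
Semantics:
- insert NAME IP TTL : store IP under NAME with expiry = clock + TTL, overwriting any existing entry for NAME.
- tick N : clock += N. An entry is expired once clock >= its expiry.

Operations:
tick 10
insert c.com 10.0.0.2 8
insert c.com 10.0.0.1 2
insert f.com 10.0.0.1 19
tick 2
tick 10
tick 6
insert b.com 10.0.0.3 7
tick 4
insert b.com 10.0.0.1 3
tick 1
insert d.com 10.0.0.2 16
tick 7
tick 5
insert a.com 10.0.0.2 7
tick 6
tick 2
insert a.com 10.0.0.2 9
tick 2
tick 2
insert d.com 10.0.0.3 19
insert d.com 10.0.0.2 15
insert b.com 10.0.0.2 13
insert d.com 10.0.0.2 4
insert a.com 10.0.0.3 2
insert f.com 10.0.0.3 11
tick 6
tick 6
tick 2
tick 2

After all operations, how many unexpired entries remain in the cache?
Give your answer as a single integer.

Op 1: tick 10 -> clock=10.
Op 2: insert c.com -> 10.0.0.2 (expiry=10+8=18). clock=10
Op 3: insert c.com -> 10.0.0.1 (expiry=10+2=12). clock=10
Op 4: insert f.com -> 10.0.0.1 (expiry=10+19=29). clock=10
Op 5: tick 2 -> clock=12. purged={c.com}
Op 6: tick 10 -> clock=22.
Op 7: tick 6 -> clock=28.
Op 8: insert b.com -> 10.0.0.3 (expiry=28+7=35). clock=28
Op 9: tick 4 -> clock=32. purged={f.com}
Op 10: insert b.com -> 10.0.0.1 (expiry=32+3=35). clock=32
Op 11: tick 1 -> clock=33.
Op 12: insert d.com -> 10.0.0.2 (expiry=33+16=49). clock=33
Op 13: tick 7 -> clock=40. purged={b.com}
Op 14: tick 5 -> clock=45.
Op 15: insert a.com -> 10.0.0.2 (expiry=45+7=52). clock=45
Op 16: tick 6 -> clock=51. purged={d.com}
Op 17: tick 2 -> clock=53. purged={a.com}
Op 18: insert a.com -> 10.0.0.2 (expiry=53+9=62). clock=53
Op 19: tick 2 -> clock=55.
Op 20: tick 2 -> clock=57.
Op 21: insert d.com -> 10.0.0.3 (expiry=57+19=76). clock=57
Op 22: insert d.com -> 10.0.0.2 (expiry=57+15=72). clock=57
Op 23: insert b.com -> 10.0.0.2 (expiry=57+13=70). clock=57
Op 24: insert d.com -> 10.0.0.2 (expiry=57+4=61). clock=57
Op 25: insert a.com -> 10.0.0.3 (expiry=57+2=59). clock=57
Op 26: insert f.com -> 10.0.0.3 (expiry=57+11=68). clock=57
Op 27: tick 6 -> clock=63. purged={a.com,d.com}
Op 28: tick 6 -> clock=69. purged={f.com}
Op 29: tick 2 -> clock=71. purged={b.com}
Op 30: tick 2 -> clock=73.
Final cache (unexpired): {} -> size=0

Answer: 0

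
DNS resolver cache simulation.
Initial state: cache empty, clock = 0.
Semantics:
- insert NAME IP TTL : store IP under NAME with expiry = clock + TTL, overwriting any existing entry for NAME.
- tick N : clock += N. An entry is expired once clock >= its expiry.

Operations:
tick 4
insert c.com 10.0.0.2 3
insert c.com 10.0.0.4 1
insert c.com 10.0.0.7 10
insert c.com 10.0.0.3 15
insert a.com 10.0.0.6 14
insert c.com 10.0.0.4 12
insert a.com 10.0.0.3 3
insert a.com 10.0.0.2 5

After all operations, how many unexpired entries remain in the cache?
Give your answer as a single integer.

Answer: 2

Derivation:
Op 1: tick 4 -> clock=4.
Op 2: insert c.com -> 10.0.0.2 (expiry=4+3=7). clock=4
Op 3: insert c.com -> 10.0.0.4 (expiry=4+1=5). clock=4
Op 4: insert c.com -> 10.0.0.7 (expiry=4+10=14). clock=4
Op 5: insert c.com -> 10.0.0.3 (expiry=4+15=19). clock=4
Op 6: insert a.com -> 10.0.0.6 (expiry=4+14=18). clock=4
Op 7: insert c.com -> 10.0.0.4 (expiry=4+12=16). clock=4
Op 8: insert a.com -> 10.0.0.3 (expiry=4+3=7). clock=4
Op 9: insert a.com -> 10.0.0.2 (expiry=4+5=9). clock=4
Final cache (unexpired): {a.com,c.com} -> size=2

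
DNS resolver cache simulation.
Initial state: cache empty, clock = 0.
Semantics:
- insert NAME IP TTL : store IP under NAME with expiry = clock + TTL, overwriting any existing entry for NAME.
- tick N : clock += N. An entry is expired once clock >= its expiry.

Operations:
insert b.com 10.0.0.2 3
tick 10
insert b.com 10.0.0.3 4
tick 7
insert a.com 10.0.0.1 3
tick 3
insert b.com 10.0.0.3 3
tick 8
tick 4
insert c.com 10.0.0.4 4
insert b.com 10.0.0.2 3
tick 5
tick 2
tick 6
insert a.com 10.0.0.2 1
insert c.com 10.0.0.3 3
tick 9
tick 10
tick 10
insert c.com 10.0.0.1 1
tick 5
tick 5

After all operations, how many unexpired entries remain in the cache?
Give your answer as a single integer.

Op 1: insert b.com -> 10.0.0.2 (expiry=0+3=3). clock=0
Op 2: tick 10 -> clock=10. purged={b.com}
Op 3: insert b.com -> 10.0.0.3 (expiry=10+4=14). clock=10
Op 4: tick 7 -> clock=17. purged={b.com}
Op 5: insert a.com -> 10.0.0.1 (expiry=17+3=20). clock=17
Op 6: tick 3 -> clock=20. purged={a.com}
Op 7: insert b.com -> 10.0.0.3 (expiry=20+3=23). clock=20
Op 8: tick 8 -> clock=28. purged={b.com}
Op 9: tick 4 -> clock=32.
Op 10: insert c.com -> 10.0.0.4 (expiry=32+4=36). clock=32
Op 11: insert b.com -> 10.0.0.2 (expiry=32+3=35). clock=32
Op 12: tick 5 -> clock=37. purged={b.com,c.com}
Op 13: tick 2 -> clock=39.
Op 14: tick 6 -> clock=45.
Op 15: insert a.com -> 10.0.0.2 (expiry=45+1=46). clock=45
Op 16: insert c.com -> 10.0.0.3 (expiry=45+3=48). clock=45
Op 17: tick 9 -> clock=54. purged={a.com,c.com}
Op 18: tick 10 -> clock=64.
Op 19: tick 10 -> clock=74.
Op 20: insert c.com -> 10.0.0.1 (expiry=74+1=75). clock=74
Op 21: tick 5 -> clock=79. purged={c.com}
Op 22: tick 5 -> clock=84.
Final cache (unexpired): {} -> size=0

Answer: 0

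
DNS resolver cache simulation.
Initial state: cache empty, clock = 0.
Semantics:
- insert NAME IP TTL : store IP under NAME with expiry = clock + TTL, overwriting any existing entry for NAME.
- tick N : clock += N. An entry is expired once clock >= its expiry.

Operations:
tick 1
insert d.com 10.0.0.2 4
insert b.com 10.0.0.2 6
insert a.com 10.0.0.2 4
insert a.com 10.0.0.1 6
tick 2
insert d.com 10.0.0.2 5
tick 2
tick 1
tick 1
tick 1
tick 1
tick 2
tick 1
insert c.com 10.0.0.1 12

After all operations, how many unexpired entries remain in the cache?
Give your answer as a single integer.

Op 1: tick 1 -> clock=1.
Op 2: insert d.com -> 10.0.0.2 (expiry=1+4=5). clock=1
Op 3: insert b.com -> 10.0.0.2 (expiry=1+6=7). clock=1
Op 4: insert a.com -> 10.0.0.2 (expiry=1+4=5). clock=1
Op 5: insert a.com -> 10.0.0.1 (expiry=1+6=7). clock=1
Op 6: tick 2 -> clock=3.
Op 7: insert d.com -> 10.0.0.2 (expiry=3+5=8). clock=3
Op 8: tick 2 -> clock=5.
Op 9: tick 1 -> clock=6.
Op 10: tick 1 -> clock=7. purged={a.com,b.com}
Op 11: tick 1 -> clock=8. purged={d.com}
Op 12: tick 1 -> clock=9.
Op 13: tick 2 -> clock=11.
Op 14: tick 1 -> clock=12.
Op 15: insert c.com -> 10.0.0.1 (expiry=12+12=24). clock=12
Final cache (unexpired): {c.com} -> size=1

Answer: 1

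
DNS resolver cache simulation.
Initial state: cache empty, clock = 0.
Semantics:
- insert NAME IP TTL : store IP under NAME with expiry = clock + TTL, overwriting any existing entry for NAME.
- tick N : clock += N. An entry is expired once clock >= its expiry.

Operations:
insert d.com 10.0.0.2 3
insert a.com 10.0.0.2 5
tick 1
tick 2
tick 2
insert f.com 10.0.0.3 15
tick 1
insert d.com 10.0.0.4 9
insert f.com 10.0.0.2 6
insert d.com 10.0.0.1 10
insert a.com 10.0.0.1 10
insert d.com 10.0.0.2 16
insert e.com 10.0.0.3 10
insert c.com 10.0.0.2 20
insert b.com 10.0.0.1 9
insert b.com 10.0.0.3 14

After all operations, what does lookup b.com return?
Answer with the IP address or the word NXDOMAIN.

Answer: 10.0.0.3

Derivation:
Op 1: insert d.com -> 10.0.0.2 (expiry=0+3=3). clock=0
Op 2: insert a.com -> 10.0.0.2 (expiry=0+5=5). clock=0
Op 3: tick 1 -> clock=1.
Op 4: tick 2 -> clock=3. purged={d.com}
Op 5: tick 2 -> clock=5. purged={a.com}
Op 6: insert f.com -> 10.0.0.3 (expiry=5+15=20). clock=5
Op 7: tick 1 -> clock=6.
Op 8: insert d.com -> 10.0.0.4 (expiry=6+9=15). clock=6
Op 9: insert f.com -> 10.0.0.2 (expiry=6+6=12). clock=6
Op 10: insert d.com -> 10.0.0.1 (expiry=6+10=16). clock=6
Op 11: insert a.com -> 10.0.0.1 (expiry=6+10=16). clock=6
Op 12: insert d.com -> 10.0.0.2 (expiry=6+16=22). clock=6
Op 13: insert e.com -> 10.0.0.3 (expiry=6+10=16). clock=6
Op 14: insert c.com -> 10.0.0.2 (expiry=6+20=26). clock=6
Op 15: insert b.com -> 10.0.0.1 (expiry=6+9=15). clock=6
Op 16: insert b.com -> 10.0.0.3 (expiry=6+14=20). clock=6
lookup b.com: present, ip=10.0.0.3 expiry=20 > clock=6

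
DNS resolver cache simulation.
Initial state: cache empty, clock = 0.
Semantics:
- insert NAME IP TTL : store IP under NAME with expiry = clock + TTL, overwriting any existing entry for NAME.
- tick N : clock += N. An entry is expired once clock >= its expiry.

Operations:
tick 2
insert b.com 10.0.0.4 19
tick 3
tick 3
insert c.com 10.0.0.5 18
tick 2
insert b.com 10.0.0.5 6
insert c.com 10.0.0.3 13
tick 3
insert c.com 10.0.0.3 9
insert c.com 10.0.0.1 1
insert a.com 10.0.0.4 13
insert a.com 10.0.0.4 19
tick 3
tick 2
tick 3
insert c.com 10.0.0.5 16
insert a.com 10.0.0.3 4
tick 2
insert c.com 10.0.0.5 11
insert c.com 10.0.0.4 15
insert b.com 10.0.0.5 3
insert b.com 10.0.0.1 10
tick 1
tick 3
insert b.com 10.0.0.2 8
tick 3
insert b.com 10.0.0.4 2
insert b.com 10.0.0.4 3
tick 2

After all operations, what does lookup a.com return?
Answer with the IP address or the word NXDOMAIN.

Op 1: tick 2 -> clock=2.
Op 2: insert b.com -> 10.0.0.4 (expiry=2+19=21). clock=2
Op 3: tick 3 -> clock=5.
Op 4: tick 3 -> clock=8.
Op 5: insert c.com -> 10.0.0.5 (expiry=8+18=26). clock=8
Op 6: tick 2 -> clock=10.
Op 7: insert b.com -> 10.0.0.5 (expiry=10+6=16). clock=10
Op 8: insert c.com -> 10.0.0.3 (expiry=10+13=23). clock=10
Op 9: tick 3 -> clock=13.
Op 10: insert c.com -> 10.0.0.3 (expiry=13+9=22). clock=13
Op 11: insert c.com -> 10.0.0.1 (expiry=13+1=14). clock=13
Op 12: insert a.com -> 10.0.0.4 (expiry=13+13=26). clock=13
Op 13: insert a.com -> 10.0.0.4 (expiry=13+19=32). clock=13
Op 14: tick 3 -> clock=16. purged={b.com,c.com}
Op 15: tick 2 -> clock=18.
Op 16: tick 3 -> clock=21.
Op 17: insert c.com -> 10.0.0.5 (expiry=21+16=37). clock=21
Op 18: insert a.com -> 10.0.0.3 (expiry=21+4=25). clock=21
Op 19: tick 2 -> clock=23.
Op 20: insert c.com -> 10.0.0.5 (expiry=23+11=34). clock=23
Op 21: insert c.com -> 10.0.0.4 (expiry=23+15=38). clock=23
Op 22: insert b.com -> 10.0.0.5 (expiry=23+3=26). clock=23
Op 23: insert b.com -> 10.0.0.1 (expiry=23+10=33). clock=23
Op 24: tick 1 -> clock=24.
Op 25: tick 3 -> clock=27. purged={a.com}
Op 26: insert b.com -> 10.0.0.2 (expiry=27+8=35). clock=27
Op 27: tick 3 -> clock=30.
Op 28: insert b.com -> 10.0.0.4 (expiry=30+2=32). clock=30
Op 29: insert b.com -> 10.0.0.4 (expiry=30+3=33). clock=30
Op 30: tick 2 -> clock=32.
lookup a.com: not in cache (expired or never inserted)

Answer: NXDOMAIN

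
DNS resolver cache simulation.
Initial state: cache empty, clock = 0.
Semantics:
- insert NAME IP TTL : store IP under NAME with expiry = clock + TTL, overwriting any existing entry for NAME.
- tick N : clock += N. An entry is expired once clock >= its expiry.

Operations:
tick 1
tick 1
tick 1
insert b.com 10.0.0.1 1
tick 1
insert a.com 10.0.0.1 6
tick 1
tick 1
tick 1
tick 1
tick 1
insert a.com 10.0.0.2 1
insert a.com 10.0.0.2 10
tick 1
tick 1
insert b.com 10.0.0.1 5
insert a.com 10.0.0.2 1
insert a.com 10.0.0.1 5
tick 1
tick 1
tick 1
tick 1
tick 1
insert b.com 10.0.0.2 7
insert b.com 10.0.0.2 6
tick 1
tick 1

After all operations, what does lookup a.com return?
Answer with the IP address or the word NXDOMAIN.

Answer: NXDOMAIN

Derivation:
Op 1: tick 1 -> clock=1.
Op 2: tick 1 -> clock=2.
Op 3: tick 1 -> clock=3.
Op 4: insert b.com -> 10.0.0.1 (expiry=3+1=4). clock=3
Op 5: tick 1 -> clock=4. purged={b.com}
Op 6: insert a.com -> 10.0.0.1 (expiry=4+6=10). clock=4
Op 7: tick 1 -> clock=5.
Op 8: tick 1 -> clock=6.
Op 9: tick 1 -> clock=7.
Op 10: tick 1 -> clock=8.
Op 11: tick 1 -> clock=9.
Op 12: insert a.com -> 10.0.0.2 (expiry=9+1=10). clock=9
Op 13: insert a.com -> 10.0.0.2 (expiry=9+10=19). clock=9
Op 14: tick 1 -> clock=10.
Op 15: tick 1 -> clock=11.
Op 16: insert b.com -> 10.0.0.1 (expiry=11+5=16). clock=11
Op 17: insert a.com -> 10.0.0.2 (expiry=11+1=12). clock=11
Op 18: insert a.com -> 10.0.0.1 (expiry=11+5=16). clock=11
Op 19: tick 1 -> clock=12.
Op 20: tick 1 -> clock=13.
Op 21: tick 1 -> clock=14.
Op 22: tick 1 -> clock=15.
Op 23: tick 1 -> clock=16. purged={a.com,b.com}
Op 24: insert b.com -> 10.0.0.2 (expiry=16+7=23). clock=16
Op 25: insert b.com -> 10.0.0.2 (expiry=16+6=22). clock=16
Op 26: tick 1 -> clock=17.
Op 27: tick 1 -> clock=18.
lookup a.com: not in cache (expired or never inserted)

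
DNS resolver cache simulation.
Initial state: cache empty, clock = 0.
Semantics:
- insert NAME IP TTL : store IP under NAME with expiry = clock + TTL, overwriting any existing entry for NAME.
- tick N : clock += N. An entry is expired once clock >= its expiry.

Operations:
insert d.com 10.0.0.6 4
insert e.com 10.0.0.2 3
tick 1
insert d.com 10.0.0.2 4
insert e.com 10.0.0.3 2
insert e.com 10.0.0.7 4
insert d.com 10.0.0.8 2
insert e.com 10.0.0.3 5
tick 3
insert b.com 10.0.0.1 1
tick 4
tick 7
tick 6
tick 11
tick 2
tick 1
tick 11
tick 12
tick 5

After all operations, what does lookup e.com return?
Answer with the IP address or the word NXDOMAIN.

Answer: NXDOMAIN

Derivation:
Op 1: insert d.com -> 10.0.0.6 (expiry=0+4=4). clock=0
Op 2: insert e.com -> 10.0.0.2 (expiry=0+3=3). clock=0
Op 3: tick 1 -> clock=1.
Op 4: insert d.com -> 10.0.0.2 (expiry=1+4=5). clock=1
Op 5: insert e.com -> 10.0.0.3 (expiry=1+2=3). clock=1
Op 6: insert e.com -> 10.0.0.7 (expiry=1+4=5). clock=1
Op 7: insert d.com -> 10.0.0.8 (expiry=1+2=3). clock=1
Op 8: insert e.com -> 10.0.0.3 (expiry=1+5=6). clock=1
Op 9: tick 3 -> clock=4. purged={d.com}
Op 10: insert b.com -> 10.0.0.1 (expiry=4+1=5). clock=4
Op 11: tick 4 -> clock=8. purged={b.com,e.com}
Op 12: tick 7 -> clock=15.
Op 13: tick 6 -> clock=21.
Op 14: tick 11 -> clock=32.
Op 15: tick 2 -> clock=34.
Op 16: tick 1 -> clock=35.
Op 17: tick 11 -> clock=46.
Op 18: tick 12 -> clock=58.
Op 19: tick 5 -> clock=63.
lookup e.com: not in cache (expired or never inserted)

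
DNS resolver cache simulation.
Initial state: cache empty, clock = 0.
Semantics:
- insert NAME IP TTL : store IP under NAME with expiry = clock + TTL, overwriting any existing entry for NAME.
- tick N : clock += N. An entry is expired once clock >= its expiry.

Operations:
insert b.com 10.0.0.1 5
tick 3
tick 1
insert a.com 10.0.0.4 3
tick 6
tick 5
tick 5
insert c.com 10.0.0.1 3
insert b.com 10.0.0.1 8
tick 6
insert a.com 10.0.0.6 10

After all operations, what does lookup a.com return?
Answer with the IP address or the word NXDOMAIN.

Answer: 10.0.0.6

Derivation:
Op 1: insert b.com -> 10.0.0.1 (expiry=0+5=5). clock=0
Op 2: tick 3 -> clock=3.
Op 3: tick 1 -> clock=4.
Op 4: insert a.com -> 10.0.0.4 (expiry=4+3=7). clock=4
Op 5: tick 6 -> clock=10. purged={a.com,b.com}
Op 6: tick 5 -> clock=15.
Op 7: tick 5 -> clock=20.
Op 8: insert c.com -> 10.0.0.1 (expiry=20+3=23). clock=20
Op 9: insert b.com -> 10.0.0.1 (expiry=20+8=28). clock=20
Op 10: tick 6 -> clock=26. purged={c.com}
Op 11: insert a.com -> 10.0.0.6 (expiry=26+10=36). clock=26
lookup a.com: present, ip=10.0.0.6 expiry=36 > clock=26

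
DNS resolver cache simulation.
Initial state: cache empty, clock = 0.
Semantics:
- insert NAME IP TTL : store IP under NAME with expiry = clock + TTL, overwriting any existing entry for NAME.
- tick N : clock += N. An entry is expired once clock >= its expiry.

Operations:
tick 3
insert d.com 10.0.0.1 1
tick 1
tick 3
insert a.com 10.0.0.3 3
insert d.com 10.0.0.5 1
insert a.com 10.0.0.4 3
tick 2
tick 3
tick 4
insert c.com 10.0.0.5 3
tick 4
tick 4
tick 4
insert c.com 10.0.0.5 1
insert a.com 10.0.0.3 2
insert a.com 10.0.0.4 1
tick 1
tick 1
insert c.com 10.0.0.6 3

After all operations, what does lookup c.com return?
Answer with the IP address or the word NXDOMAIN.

Op 1: tick 3 -> clock=3.
Op 2: insert d.com -> 10.0.0.1 (expiry=3+1=4). clock=3
Op 3: tick 1 -> clock=4. purged={d.com}
Op 4: tick 3 -> clock=7.
Op 5: insert a.com -> 10.0.0.3 (expiry=7+3=10). clock=7
Op 6: insert d.com -> 10.0.0.5 (expiry=7+1=8). clock=7
Op 7: insert a.com -> 10.0.0.4 (expiry=7+3=10). clock=7
Op 8: tick 2 -> clock=9. purged={d.com}
Op 9: tick 3 -> clock=12. purged={a.com}
Op 10: tick 4 -> clock=16.
Op 11: insert c.com -> 10.0.0.5 (expiry=16+3=19). clock=16
Op 12: tick 4 -> clock=20. purged={c.com}
Op 13: tick 4 -> clock=24.
Op 14: tick 4 -> clock=28.
Op 15: insert c.com -> 10.0.0.5 (expiry=28+1=29). clock=28
Op 16: insert a.com -> 10.0.0.3 (expiry=28+2=30). clock=28
Op 17: insert a.com -> 10.0.0.4 (expiry=28+1=29). clock=28
Op 18: tick 1 -> clock=29. purged={a.com,c.com}
Op 19: tick 1 -> clock=30.
Op 20: insert c.com -> 10.0.0.6 (expiry=30+3=33). clock=30
lookup c.com: present, ip=10.0.0.6 expiry=33 > clock=30

Answer: 10.0.0.6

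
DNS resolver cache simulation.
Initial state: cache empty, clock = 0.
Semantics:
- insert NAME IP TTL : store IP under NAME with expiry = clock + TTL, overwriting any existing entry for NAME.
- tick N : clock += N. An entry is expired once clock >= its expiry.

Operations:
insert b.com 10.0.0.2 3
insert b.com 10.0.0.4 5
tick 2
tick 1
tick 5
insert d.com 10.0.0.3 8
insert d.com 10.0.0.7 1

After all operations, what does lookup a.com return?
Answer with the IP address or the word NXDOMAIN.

Answer: NXDOMAIN

Derivation:
Op 1: insert b.com -> 10.0.0.2 (expiry=0+3=3). clock=0
Op 2: insert b.com -> 10.0.0.4 (expiry=0+5=5). clock=0
Op 3: tick 2 -> clock=2.
Op 4: tick 1 -> clock=3.
Op 5: tick 5 -> clock=8. purged={b.com}
Op 6: insert d.com -> 10.0.0.3 (expiry=8+8=16). clock=8
Op 7: insert d.com -> 10.0.0.7 (expiry=8+1=9). clock=8
lookup a.com: not in cache (expired or never inserted)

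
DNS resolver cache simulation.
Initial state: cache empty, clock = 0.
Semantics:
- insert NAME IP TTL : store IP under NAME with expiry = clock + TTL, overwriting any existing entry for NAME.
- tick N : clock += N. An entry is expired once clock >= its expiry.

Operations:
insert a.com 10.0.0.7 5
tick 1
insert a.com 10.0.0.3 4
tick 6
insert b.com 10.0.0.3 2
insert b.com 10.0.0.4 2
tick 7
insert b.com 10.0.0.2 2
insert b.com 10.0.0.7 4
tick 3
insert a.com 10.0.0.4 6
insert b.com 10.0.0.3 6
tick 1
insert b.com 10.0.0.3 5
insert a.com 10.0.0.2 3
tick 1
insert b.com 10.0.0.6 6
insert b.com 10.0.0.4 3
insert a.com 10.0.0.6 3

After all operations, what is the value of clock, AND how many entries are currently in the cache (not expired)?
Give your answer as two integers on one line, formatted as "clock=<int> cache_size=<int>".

Op 1: insert a.com -> 10.0.0.7 (expiry=0+5=5). clock=0
Op 2: tick 1 -> clock=1.
Op 3: insert a.com -> 10.0.0.3 (expiry=1+4=5). clock=1
Op 4: tick 6 -> clock=7. purged={a.com}
Op 5: insert b.com -> 10.0.0.3 (expiry=7+2=9). clock=7
Op 6: insert b.com -> 10.0.0.4 (expiry=7+2=9). clock=7
Op 7: tick 7 -> clock=14. purged={b.com}
Op 8: insert b.com -> 10.0.0.2 (expiry=14+2=16). clock=14
Op 9: insert b.com -> 10.0.0.7 (expiry=14+4=18). clock=14
Op 10: tick 3 -> clock=17.
Op 11: insert a.com -> 10.0.0.4 (expiry=17+6=23). clock=17
Op 12: insert b.com -> 10.0.0.3 (expiry=17+6=23). clock=17
Op 13: tick 1 -> clock=18.
Op 14: insert b.com -> 10.0.0.3 (expiry=18+5=23). clock=18
Op 15: insert a.com -> 10.0.0.2 (expiry=18+3=21). clock=18
Op 16: tick 1 -> clock=19.
Op 17: insert b.com -> 10.0.0.6 (expiry=19+6=25). clock=19
Op 18: insert b.com -> 10.0.0.4 (expiry=19+3=22). clock=19
Op 19: insert a.com -> 10.0.0.6 (expiry=19+3=22). clock=19
Final clock = 19
Final cache (unexpired): {a.com,b.com} -> size=2

Answer: clock=19 cache_size=2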